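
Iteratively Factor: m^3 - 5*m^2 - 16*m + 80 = (m - 4)*(m^2 - m - 20) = (m - 5)*(m - 4)*(m + 4)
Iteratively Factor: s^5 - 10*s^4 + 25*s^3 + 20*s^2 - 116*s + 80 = (s - 1)*(s^4 - 9*s^3 + 16*s^2 + 36*s - 80) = (s - 2)*(s - 1)*(s^3 - 7*s^2 + 2*s + 40) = (s - 2)*(s - 1)*(s + 2)*(s^2 - 9*s + 20) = (s - 5)*(s - 2)*(s - 1)*(s + 2)*(s - 4)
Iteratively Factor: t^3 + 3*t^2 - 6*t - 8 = (t + 1)*(t^2 + 2*t - 8) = (t - 2)*(t + 1)*(t + 4)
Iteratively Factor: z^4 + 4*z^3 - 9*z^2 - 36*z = (z - 3)*(z^3 + 7*z^2 + 12*z) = (z - 3)*(z + 3)*(z^2 + 4*z) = (z - 3)*(z + 3)*(z + 4)*(z)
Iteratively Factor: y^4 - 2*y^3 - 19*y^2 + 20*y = (y)*(y^3 - 2*y^2 - 19*y + 20) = y*(y - 5)*(y^2 + 3*y - 4) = y*(y - 5)*(y - 1)*(y + 4)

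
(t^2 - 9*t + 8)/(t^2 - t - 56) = (t - 1)/(t + 7)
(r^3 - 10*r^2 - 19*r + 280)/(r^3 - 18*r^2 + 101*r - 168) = (r + 5)/(r - 3)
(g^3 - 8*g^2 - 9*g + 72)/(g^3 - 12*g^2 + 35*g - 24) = (g + 3)/(g - 1)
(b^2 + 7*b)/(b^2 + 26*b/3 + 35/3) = 3*b/(3*b + 5)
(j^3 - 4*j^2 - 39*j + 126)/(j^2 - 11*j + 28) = (j^2 + 3*j - 18)/(j - 4)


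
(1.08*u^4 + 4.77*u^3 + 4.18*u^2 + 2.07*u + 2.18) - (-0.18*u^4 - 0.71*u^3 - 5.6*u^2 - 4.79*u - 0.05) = 1.26*u^4 + 5.48*u^3 + 9.78*u^2 + 6.86*u + 2.23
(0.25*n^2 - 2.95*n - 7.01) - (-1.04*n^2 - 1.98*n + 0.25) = 1.29*n^2 - 0.97*n - 7.26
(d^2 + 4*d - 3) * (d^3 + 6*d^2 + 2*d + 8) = d^5 + 10*d^4 + 23*d^3 - 2*d^2 + 26*d - 24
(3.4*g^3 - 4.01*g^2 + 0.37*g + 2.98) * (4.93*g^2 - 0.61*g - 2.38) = 16.762*g^5 - 21.8433*g^4 - 3.8218*g^3 + 24.0095*g^2 - 2.6984*g - 7.0924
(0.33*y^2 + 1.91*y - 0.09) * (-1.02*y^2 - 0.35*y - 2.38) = -0.3366*y^4 - 2.0637*y^3 - 1.3621*y^2 - 4.5143*y + 0.2142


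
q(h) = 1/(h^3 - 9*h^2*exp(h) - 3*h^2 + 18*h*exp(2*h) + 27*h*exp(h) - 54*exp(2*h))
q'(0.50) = 0.01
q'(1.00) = 0.01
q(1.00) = -0.00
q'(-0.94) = 0.01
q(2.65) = -0.00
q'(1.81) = 0.00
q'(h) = (9*h^2*exp(h) - 3*h^2 - 36*h*exp(2*h) - 9*h*exp(h) + 6*h + 90*exp(2*h) - 27*exp(h))/(h^3 - 9*h^2*exp(h) - 3*h^2 + 18*h*exp(2*h) + 27*h*exp(h) - 54*exp(2*h))^2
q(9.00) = 0.00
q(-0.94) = -0.04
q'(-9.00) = 0.00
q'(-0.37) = 0.02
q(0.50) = -0.01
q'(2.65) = -0.00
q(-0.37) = -0.03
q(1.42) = -0.00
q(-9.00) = 0.00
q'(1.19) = 0.01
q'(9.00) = 0.00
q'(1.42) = 0.00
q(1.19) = -0.00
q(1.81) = -0.00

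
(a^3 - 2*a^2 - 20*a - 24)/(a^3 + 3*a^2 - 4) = (a - 6)/(a - 1)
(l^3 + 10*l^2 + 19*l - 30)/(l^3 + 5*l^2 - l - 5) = (l + 6)/(l + 1)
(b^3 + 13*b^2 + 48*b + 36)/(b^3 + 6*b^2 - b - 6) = (b + 6)/(b - 1)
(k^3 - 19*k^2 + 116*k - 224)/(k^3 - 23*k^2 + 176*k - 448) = (k - 4)/(k - 8)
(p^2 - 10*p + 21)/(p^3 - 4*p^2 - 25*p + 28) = (p - 3)/(p^2 + 3*p - 4)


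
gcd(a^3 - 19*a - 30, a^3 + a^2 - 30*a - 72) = a + 3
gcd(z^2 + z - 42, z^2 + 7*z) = z + 7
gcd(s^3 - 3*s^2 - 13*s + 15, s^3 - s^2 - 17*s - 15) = s^2 - 2*s - 15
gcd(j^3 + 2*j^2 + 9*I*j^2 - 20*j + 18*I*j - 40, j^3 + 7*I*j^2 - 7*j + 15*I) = j + 5*I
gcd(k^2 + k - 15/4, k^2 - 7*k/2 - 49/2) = 1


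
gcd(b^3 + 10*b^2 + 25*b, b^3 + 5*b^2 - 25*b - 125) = b^2 + 10*b + 25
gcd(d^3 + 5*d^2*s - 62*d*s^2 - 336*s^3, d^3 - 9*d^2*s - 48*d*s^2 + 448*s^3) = -d^2 + d*s + 56*s^2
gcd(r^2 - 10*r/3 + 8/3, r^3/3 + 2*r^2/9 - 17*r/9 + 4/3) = r - 4/3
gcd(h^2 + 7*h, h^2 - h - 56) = h + 7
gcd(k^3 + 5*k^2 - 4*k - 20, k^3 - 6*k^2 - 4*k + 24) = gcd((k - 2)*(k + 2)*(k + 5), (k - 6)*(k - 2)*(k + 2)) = k^2 - 4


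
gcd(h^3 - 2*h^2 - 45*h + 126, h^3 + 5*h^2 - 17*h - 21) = h^2 + 4*h - 21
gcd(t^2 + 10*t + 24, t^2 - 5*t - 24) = 1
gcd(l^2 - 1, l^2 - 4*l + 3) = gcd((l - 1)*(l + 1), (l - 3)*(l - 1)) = l - 1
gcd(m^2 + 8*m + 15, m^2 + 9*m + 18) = m + 3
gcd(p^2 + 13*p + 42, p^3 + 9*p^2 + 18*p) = p + 6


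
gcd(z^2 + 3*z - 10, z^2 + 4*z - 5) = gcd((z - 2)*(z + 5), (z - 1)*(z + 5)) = z + 5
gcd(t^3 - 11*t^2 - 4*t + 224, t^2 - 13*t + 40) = t - 8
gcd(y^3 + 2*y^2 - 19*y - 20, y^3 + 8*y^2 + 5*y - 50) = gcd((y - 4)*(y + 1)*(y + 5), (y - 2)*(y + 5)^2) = y + 5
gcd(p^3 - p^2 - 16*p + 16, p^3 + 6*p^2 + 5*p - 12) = p^2 + 3*p - 4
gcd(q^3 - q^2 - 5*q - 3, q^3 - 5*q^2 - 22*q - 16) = q + 1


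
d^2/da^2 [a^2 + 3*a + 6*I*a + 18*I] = 2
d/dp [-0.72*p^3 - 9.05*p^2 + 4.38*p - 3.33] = -2.16*p^2 - 18.1*p + 4.38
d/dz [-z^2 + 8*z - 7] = 8 - 2*z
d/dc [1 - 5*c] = -5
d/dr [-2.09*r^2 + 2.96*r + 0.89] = 2.96 - 4.18*r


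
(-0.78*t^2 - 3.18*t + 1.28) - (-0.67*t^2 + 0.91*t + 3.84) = -0.11*t^2 - 4.09*t - 2.56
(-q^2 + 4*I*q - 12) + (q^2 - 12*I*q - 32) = -8*I*q - 44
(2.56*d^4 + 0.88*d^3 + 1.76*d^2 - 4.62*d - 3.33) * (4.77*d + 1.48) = 12.2112*d^5 + 7.9864*d^4 + 9.6976*d^3 - 19.4326*d^2 - 22.7217*d - 4.9284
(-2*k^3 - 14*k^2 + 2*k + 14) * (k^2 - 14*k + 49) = -2*k^5 + 14*k^4 + 100*k^3 - 700*k^2 - 98*k + 686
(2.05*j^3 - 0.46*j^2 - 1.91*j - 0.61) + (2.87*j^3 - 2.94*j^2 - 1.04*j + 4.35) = 4.92*j^3 - 3.4*j^2 - 2.95*j + 3.74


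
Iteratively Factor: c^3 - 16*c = (c + 4)*(c^2 - 4*c) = c*(c + 4)*(c - 4)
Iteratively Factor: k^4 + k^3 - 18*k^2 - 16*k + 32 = (k + 2)*(k^3 - k^2 - 16*k + 16) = (k - 4)*(k + 2)*(k^2 + 3*k - 4) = (k - 4)*(k + 2)*(k + 4)*(k - 1)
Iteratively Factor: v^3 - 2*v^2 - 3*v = (v)*(v^2 - 2*v - 3) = v*(v - 3)*(v + 1)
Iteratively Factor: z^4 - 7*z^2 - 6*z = (z - 3)*(z^3 + 3*z^2 + 2*z) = z*(z - 3)*(z^2 + 3*z + 2) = z*(z - 3)*(z + 1)*(z + 2)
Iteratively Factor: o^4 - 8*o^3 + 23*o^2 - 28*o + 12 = (o - 2)*(o^3 - 6*o^2 + 11*o - 6) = (o - 3)*(o - 2)*(o^2 - 3*o + 2) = (o - 3)*(o - 2)^2*(o - 1)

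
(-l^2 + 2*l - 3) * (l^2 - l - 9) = -l^4 + 3*l^3 + 4*l^2 - 15*l + 27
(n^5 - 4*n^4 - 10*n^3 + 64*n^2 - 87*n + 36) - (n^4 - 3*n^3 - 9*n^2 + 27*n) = n^5 - 5*n^4 - 7*n^3 + 73*n^2 - 114*n + 36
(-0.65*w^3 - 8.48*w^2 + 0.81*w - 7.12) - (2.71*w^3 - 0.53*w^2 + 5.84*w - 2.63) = -3.36*w^3 - 7.95*w^2 - 5.03*w - 4.49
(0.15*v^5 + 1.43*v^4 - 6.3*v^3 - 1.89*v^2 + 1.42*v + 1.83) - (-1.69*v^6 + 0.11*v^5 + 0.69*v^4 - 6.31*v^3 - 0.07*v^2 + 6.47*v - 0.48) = 1.69*v^6 + 0.04*v^5 + 0.74*v^4 + 0.00999999999999979*v^3 - 1.82*v^2 - 5.05*v + 2.31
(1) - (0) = 1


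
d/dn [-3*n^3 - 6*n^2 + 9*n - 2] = -9*n^2 - 12*n + 9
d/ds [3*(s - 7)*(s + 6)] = 6*s - 3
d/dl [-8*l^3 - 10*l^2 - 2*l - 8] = -24*l^2 - 20*l - 2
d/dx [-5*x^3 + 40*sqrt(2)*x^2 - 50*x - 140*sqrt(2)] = -15*x^2 + 80*sqrt(2)*x - 50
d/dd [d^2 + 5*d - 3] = 2*d + 5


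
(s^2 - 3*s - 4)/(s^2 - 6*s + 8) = (s + 1)/(s - 2)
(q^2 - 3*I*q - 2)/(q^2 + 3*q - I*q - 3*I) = (q - 2*I)/(q + 3)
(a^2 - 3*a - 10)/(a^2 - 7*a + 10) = (a + 2)/(a - 2)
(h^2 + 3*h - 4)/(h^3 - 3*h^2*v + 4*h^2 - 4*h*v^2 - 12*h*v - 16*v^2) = (1 - h)/(-h^2 + 3*h*v + 4*v^2)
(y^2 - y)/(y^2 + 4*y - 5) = y/(y + 5)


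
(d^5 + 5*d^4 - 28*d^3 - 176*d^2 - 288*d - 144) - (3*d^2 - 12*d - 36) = d^5 + 5*d^4 - 28*d^3 - 179*d^2 - 276*d - 108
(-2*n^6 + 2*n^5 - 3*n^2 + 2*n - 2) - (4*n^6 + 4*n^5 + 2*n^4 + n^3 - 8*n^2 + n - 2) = -6*n^6 - 2*n^5 - 2*n^4 - n^3 + 5*n^2 + n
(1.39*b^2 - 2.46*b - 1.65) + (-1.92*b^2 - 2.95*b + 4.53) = -0.53*b^2 - 5.41*b + 2.88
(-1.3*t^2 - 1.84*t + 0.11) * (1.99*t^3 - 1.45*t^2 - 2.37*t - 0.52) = -2.587*t^5 - 1.7766*t^4 + 5.9679*t^3 + 4.8773*t^2 + 0.6961*t - 0.0572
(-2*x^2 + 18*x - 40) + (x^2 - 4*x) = -x^2 + 14*x - 40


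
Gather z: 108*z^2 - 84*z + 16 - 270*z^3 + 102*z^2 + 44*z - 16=-270*z^3 + 210*z^2 - 40*z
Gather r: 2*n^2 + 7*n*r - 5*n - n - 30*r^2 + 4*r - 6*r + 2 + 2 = 2*n^2 - 6*n - 30*r^2 + r*(7*n - 2) + 4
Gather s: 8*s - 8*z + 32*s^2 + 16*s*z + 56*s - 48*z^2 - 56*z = 32*s^2 + s*(16*z + 64) - 48*z^2 - 64*z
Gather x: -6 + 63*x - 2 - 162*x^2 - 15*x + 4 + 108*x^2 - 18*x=-54*x^2 + 30*x - 4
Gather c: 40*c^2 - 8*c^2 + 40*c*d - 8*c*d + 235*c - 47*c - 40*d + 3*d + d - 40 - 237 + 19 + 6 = 32*c^2 + c*(32*d + 188) - 36*d - 252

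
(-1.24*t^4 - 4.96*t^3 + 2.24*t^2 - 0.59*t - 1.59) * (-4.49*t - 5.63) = 5.5676*t^5 + 29.2516*t^4 + 17.8672*t^3 - 9.9621*t^2 + 10.4608*t + 8.9517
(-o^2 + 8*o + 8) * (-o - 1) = o^3 - 7*o^2 - 16*o - 8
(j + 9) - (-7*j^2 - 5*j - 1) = 7*j^2 + 6*j + 10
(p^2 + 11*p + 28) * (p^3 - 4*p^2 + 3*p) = p^5 + 7*p^4 - 13*p^3 - 79*p^2 + 84*p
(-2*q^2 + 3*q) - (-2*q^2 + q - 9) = 2*q + 9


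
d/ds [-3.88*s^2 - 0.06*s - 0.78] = -7.76*s - 0.06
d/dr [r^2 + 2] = 2*r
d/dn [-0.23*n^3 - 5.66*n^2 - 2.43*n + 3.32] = -0.69*n^2 - 11.32*n - 2.43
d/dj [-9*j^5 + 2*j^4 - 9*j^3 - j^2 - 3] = j*(-45*j^3 + 8*j^2 - 27*j - 2)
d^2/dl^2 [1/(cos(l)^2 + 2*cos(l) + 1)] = 2*(cos(l) - cos(2*l) + 2)/(cos(l) + 1)^4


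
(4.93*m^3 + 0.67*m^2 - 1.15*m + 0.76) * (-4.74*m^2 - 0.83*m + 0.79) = -23.3682*m^5 - 7.2677*m^4 + 8.7896*m^3 - 2.1186*m^2 - 1.5393*m + 0.6004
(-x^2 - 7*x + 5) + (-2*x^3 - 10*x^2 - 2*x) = -2*x^3 - 11*x^2 - 9*x + 5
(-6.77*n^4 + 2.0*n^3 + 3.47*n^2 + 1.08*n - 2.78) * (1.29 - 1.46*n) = 9.8842*n^5 - 11.6533*n^4 - 2.4862*n^3 + 2.8995*n^2 + 5.452*n - 3.5862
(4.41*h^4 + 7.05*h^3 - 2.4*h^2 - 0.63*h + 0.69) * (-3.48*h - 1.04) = -15.3468*h^5 - 29.1204*h^4 + 1.02*h^3 + 4.6884*h^2 - 1.746*h - 0.7176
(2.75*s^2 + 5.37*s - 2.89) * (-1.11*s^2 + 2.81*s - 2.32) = -3.0525*s^4 + 1.7668*s^3 + 11.9176*s^2 - 20.5793*s + 6.7048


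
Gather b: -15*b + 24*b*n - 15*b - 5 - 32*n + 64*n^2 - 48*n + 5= b*(24*n - 30) + 64*n^2 - 80*n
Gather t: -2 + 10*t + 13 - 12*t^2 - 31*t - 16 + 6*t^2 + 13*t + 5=-6*t^2 - 8*t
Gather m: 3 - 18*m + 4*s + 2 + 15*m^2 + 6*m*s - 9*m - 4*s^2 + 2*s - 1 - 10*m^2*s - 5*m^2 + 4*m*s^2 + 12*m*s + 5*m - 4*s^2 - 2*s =m^2*(10 - 10*s) + m*(4*s^2 + 18*s - 22) - 8*s^2 + 4*s + 4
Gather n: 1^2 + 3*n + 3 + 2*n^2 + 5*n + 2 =2*n^2 + 8*n + 6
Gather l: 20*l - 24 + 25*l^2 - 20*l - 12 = 25*l^2 - 36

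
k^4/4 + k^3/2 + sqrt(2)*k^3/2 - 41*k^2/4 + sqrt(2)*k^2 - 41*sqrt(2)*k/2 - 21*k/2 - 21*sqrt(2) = (k/2 + 1/2)*(k/2 + sqrt(2))*(k - 6)*(k + 7)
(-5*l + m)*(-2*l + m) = 10*l^2 - 7*l*m + m^2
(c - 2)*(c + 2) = c^2 - 4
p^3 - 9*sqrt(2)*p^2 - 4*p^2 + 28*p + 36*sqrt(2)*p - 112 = (p - 4)*(p - 7*sqrt(2))*(p - 2*sqrt(2))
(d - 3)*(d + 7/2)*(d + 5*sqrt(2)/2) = d^3 + d^2/2 + 5*sqrt(2)*d^2/2 - 21*d/2 + 5*sqrt(2)*d/4 - 105*sqrt(2)/4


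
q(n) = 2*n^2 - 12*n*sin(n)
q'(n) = -12*n*cos(n) + 4*n - 12*sin(n)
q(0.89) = -6.71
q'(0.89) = -12.49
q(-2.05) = -13.42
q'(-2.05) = -8.89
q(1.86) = -14.47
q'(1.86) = 2.30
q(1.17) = -10.19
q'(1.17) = -11.85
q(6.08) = 88.66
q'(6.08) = -44.72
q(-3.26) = 25.88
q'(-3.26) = -53.30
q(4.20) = 79.21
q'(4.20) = 51.97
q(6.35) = 75.56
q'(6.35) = -51.43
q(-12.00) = 365.27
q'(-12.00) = 67.08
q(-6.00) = 92.12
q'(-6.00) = 41.78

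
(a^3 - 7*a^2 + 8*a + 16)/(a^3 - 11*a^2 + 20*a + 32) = (a - 4)/(a - 8)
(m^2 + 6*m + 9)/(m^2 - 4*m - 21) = (m + 3)/(m - 7)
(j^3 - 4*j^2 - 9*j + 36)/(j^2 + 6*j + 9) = (j^2 - 7*j + 12)/(j + 3)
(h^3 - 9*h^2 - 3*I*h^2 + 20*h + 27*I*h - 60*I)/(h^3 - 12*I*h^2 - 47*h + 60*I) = (h^2 - 9*h + 20)/(h^2 - 9*I*h - 20)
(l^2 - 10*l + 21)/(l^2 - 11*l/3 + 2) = 3*(l - 7)/(3*l - 2)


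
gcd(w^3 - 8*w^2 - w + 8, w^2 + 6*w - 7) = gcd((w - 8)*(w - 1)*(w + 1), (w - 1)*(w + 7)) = w - 1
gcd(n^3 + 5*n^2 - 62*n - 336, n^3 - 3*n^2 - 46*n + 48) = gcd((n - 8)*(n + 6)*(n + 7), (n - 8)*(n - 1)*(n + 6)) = n^2 - 2*n - 48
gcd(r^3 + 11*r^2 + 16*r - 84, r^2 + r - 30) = r + 6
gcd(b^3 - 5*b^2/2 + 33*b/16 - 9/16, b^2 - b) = b - 1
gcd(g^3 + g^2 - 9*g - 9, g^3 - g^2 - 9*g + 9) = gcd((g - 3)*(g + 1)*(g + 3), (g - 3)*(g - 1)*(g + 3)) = g^2 - 9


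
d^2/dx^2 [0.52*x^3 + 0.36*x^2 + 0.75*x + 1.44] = 3.12*x + 0.72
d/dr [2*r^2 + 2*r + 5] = 4*r + 2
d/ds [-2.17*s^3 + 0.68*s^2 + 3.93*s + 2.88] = -6.51*s^2 + 1.36*s + 3.93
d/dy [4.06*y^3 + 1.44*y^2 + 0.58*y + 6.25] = 12.18*y^2 + 2.88*y + 0.58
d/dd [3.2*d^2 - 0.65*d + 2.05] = 6.4*d - 0.65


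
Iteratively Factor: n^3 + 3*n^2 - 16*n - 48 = (n - 4)*(n^2 + 7*n + 12) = (n - 4)*(n + 3)*(n + 4)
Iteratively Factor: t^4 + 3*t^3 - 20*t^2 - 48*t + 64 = (t - 4)*(t^3 + 7*t^2 + 8*t - 16) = (t - 4)*(t + 4)*(t^2 + 3*t - 4) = (t - 4)*(t - 1)*(t + 4)*(t + 4)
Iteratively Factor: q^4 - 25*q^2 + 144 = (q + 3)*(q^3 - 3*q^2 - 16*q + 48) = (q - 4)*(q + 3)*(q^2 + q - 12) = (q - 4)*(q - 3)*(q + 3)*(q + 4)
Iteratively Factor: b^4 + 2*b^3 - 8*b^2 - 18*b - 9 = (b + 1)*(b^3 + b^2 - 9*b - 9) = (b + 1)*(b + 3)*(b^2 - 2*b - 3) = (b + 1)^2*(b + 3)*(b - 3)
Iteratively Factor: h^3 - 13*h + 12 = (h + 4)*(h^2 - 4*h + 3) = (h - 3)*(h + 4)*(h - 1)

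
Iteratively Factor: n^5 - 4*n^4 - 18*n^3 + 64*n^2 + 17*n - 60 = (n - 3)*(n^4 - n^3 - 21*n^2 + n + 20) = (n - 3)*(n - 1)*(n^3 - 21*n - 20) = (n - 3)*(n - 1)*(n + 1)*(n^2 - n - 20) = (n - 5)*(n - 3)*(n - 1)*(n + 1)*(n + 4)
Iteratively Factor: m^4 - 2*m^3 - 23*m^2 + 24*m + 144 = (m + 3)*(m^3 - 5*m^2 - 8*m + 48) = (m - 4)*(m + 3)*(m^2 - m - 12) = (m - 4)*(m + 3)^2*(m - 4)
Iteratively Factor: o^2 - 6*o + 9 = (o - 3)*(o - 3)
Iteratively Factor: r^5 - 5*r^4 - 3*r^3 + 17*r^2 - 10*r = (r - 1)*(r^4 - 4*r^3 - 7*r^2 + 10*r) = (r - 1)*(r + 2)*(r^3 - 6*r^2 + 5*r) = r*(r - 1)*(r + 2)*(r^2 - 6*r + 5) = r*(r - 1)^2*(r + 2)*(r - 5)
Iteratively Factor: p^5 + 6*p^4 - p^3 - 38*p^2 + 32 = (p + 4)*(p^4 + 2*p^3 - 9*p^2 - 2*p + 8) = (p - 1)*(p + 4)*(p^3 + 3*p^2 - 6*p - 8) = (p - 1)*(p + 1)*(p + 4)*(p^2 + 2*p - 8) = (p - 2)*(p - 1)*(p + 1)*(p + 4)*(p + 4)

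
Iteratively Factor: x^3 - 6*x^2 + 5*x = (x - 5)*(x^2 - x) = (x - 5)*(x - 1)*(x)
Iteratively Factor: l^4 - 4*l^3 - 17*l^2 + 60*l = (l - 3)*(l^3 - l^2 - 20*l) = (l - 5)*(l - 3)*(l^2 + 4*l) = (l - 5)*(l - 3)*(l + 4)*(l)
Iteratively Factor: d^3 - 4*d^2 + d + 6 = (d + 1)*(d^2 - 5*d + 6) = (d - 2)*(d + 1)*(d - 3)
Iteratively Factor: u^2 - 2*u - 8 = (u - 4)*(u + 2)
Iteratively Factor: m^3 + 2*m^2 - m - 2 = (m + 1)*(m^2 + m - 2) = (m - 1)*(m + 1)*(m + 2)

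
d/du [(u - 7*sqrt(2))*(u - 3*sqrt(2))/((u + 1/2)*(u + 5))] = 2*(11*u^2 + 20*sqrt(2)*u^2 - 158*u - 462 - 50*sqrt(2))/(4*u^4 + 44*u^3 + 141*u^2 + 110*u + 25)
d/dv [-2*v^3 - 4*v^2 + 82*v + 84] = -6*v^2 - 8*v + 82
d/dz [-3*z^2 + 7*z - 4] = 7 - 6*z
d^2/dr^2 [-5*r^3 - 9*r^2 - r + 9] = -30*r - 18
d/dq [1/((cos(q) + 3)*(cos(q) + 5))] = 2*(cos(q) + 4)*sin(q)/((cos(q) + 3)^2*(cos(q) + 5)^2)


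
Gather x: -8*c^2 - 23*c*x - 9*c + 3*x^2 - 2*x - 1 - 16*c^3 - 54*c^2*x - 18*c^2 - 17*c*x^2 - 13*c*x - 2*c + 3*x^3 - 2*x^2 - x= -16*c^3 - 26*c^2 - 11*c + 3*x^3 + x^2*(1 - 17*c) + x*(-54*c^2 - 36*c - 3) - 1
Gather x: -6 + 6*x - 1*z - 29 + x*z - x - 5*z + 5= x*(z + 5) - 6*z - 30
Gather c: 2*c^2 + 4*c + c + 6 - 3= 2*c^2 + 5*c + 3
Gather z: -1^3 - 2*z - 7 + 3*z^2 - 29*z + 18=3*z^2 - 31*z + 10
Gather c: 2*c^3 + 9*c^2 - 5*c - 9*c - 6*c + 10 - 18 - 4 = 2*c^3 + 9*c^2 - 20*c - 12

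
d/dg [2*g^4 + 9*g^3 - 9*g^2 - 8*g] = 8*g^3 + 27*g^2 - 18*g - 8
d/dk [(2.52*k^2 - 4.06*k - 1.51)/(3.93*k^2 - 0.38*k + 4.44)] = (14.9982*k^2 + 34.2462*k - 18.6002)/(15.4449*k^4 - 2.9868*k^3 + 35.0428*k^2 - 3.3744*k + 19.7136)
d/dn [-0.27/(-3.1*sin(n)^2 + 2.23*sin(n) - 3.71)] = (0.6021 - 1.674*sin(n))*cos(n)/(3.1*sin(n)^2 - 2.23*sin(n) + 3.71)^2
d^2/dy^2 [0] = 0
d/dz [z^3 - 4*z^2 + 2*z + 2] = 3*z^2 - 8*z + 2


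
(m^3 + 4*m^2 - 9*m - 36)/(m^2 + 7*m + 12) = m - 3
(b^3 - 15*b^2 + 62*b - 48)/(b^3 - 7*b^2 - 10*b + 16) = (b - 6)/(b + 2)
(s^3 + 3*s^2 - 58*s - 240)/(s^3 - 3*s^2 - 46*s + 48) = (s + 5)/(s - 1)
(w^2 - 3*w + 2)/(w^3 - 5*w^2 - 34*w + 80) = (w - 1)/(w^2 - 3*w - 40)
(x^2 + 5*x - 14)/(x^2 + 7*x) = (x - 2)/x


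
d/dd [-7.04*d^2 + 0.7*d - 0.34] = 0.7 - 14.08*d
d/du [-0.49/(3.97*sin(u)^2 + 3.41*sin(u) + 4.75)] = (3.8906*sin(u) + 1.6709)*cos(u)/(3.97*sin(u)^2 + 3.41*sin(u) + 4.75)^2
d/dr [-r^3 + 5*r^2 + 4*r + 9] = -3*r^2 + 10*r + 4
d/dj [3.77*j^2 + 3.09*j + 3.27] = 7.54*j + 3.09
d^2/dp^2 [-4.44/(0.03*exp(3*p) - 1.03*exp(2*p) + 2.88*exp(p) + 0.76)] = (-4.44*(0.09*exp(2*p) - 2.06*exp(p) + 2.88)*(0.18*exp(2*p) - 4.12*exp(p) + 5.76)*exp(p) + (1.1988*exp(2*p) - 18.2928*exp(p) + 12.7872)*(0.03*exp(3*p) - 1.03*exp(2*p) + 2.88*exp(p) + 0.76))*exp(p)/(0.03*exp(3*p) - 1.03*exp(2*p) + 2.88*exp(p) + 0.76)^3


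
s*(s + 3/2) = s^2 + 3*s/2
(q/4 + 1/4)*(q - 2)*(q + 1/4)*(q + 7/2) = q^4/4 + 11*q^3/16 - 39*q^2/32 - 67*q/32 - 7/16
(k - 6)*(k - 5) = k^2 - 11*k + 30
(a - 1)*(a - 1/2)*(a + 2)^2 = a^4 + 5*a^3/2 - 3*a^2/2 - 4*a + 2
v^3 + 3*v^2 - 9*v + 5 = (v - 1)^2*(v + 5)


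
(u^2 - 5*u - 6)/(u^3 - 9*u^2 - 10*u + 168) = (u + 1)/(u^2 - 3*u - 28)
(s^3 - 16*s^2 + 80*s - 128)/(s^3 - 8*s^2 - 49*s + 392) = (s^2 - 8*s + 16)/(s^2 - 49)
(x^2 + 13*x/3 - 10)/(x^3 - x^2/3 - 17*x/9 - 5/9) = 3*(x + 6)/(3*x^2 + 4*x + 1)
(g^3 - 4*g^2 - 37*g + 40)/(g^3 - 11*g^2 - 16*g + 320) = (g - 1)/(g - 8)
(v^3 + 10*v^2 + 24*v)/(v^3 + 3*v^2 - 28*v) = (v^2 + 10*v + 24)/(v^2 + 3*v - 28)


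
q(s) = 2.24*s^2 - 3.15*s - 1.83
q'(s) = 4.48*s - 3.15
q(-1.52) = 8.13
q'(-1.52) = -9.96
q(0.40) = -2.73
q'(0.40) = -1.36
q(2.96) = 8.47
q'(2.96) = 10.11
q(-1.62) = 9.15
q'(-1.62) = -10.41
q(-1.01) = 3.64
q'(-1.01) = -7.67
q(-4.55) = 58.88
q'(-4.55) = -23.53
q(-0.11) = -1.46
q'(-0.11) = -3.64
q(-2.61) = 21.65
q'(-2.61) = -14.84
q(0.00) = -1.83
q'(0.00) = -3.15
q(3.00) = 8.88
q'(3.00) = 10.29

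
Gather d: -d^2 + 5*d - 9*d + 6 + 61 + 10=-d^2 - 4*d + 77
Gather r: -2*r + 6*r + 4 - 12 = 4*r - 8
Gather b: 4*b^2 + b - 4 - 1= 4*b^2 + b - 5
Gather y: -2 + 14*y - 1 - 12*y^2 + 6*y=-12*y^2 + 20*y - 3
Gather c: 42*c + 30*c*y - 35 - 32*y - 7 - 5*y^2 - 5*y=c*(30*y + 42) - 5*y^2 - 37*y - 42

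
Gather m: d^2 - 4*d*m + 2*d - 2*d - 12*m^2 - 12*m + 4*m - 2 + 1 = d^2 - 12*m^2 + m*(-4*d - 8) - 1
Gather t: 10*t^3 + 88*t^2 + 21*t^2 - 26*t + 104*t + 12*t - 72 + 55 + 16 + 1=10*t^3 + 109*t^2 + 90*t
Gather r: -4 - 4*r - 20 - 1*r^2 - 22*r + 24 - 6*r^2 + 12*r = -7*r^2 - 14*r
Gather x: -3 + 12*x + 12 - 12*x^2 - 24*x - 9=-12*x^2 - 12*x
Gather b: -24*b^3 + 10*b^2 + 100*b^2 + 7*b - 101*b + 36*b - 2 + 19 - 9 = -24*b^3 + 110*b^2 - 58*b + 8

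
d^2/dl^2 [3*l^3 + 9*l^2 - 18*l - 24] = 18*l + 18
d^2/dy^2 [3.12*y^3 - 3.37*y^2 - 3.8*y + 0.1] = 18.72*y - 6.74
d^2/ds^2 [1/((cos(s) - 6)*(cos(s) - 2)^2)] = (-9*sin(s)^4 + 130*sin(s)^2 - 449*cos(s)/2 + 37*cos(3*s)/2 + 151)/((cos(s) - 6)^3*(cos(s) - 2)^4)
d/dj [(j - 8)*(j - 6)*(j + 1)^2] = 4*j^3 - 36*j^2 + 42*j + 82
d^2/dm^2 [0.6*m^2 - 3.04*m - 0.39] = 1.20000000000000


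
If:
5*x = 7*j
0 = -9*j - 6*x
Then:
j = 0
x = 0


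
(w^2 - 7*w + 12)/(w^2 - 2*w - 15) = (-w^2 + 7*w - 12)/(-w^2 + 2*w + 15)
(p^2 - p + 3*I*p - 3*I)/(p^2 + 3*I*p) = (p - 1)/p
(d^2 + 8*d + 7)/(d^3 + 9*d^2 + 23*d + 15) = (d + 7)/(d^2 + 8*d + 15)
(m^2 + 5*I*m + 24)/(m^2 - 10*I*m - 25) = (m^2 + 5*I*m + 24)/(m^2 - 10*I*m - 25)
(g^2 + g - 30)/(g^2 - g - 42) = (g - 5)/(g - 7)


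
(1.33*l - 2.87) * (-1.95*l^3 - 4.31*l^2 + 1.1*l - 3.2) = -2.5935*l^4 - 0.1358*l^3 + 13.8327*l^2 - 7.413*l + 9.184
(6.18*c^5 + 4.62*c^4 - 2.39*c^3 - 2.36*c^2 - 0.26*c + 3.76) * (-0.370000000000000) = -2.2866*c^5 - 1.7094*c^4 + 0.8843*c^3 + 0.8732*c^2 + 0.0962*c - 1.3912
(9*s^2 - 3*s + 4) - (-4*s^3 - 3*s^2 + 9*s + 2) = 4*s^3 + 12*s^2 - 12*s + 2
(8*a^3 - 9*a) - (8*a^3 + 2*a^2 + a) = -2*a^2 - 10*a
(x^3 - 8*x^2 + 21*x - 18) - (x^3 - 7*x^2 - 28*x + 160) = -x^2 + 49*x - 178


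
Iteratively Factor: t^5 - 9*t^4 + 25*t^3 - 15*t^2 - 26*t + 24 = (t - 1)*(t^4 - 8*t^3 + 17*t^2 + 2*t - 24) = (t - 4)*(t - 1)*(t^3 - 4*t^2 + t + 6) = (t - 4)*(t - 1)*(t + 1)*(t^2 - 5*t + 6) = (t - 4)*(t - 3)*(t - 1)*(t + 1)*(t - 2)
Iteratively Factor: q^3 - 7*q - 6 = (q + 2)*(q^2 - 2*q - 3) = (q + 1)*(q + 2)*(q - 3)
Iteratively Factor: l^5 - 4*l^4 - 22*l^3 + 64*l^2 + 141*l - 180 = (l - 1)*(l^4 - 3*l^3 - 25*l^2 + 39*l + 180) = (l - 4)*(l - 1)*(l^3 + l^2 - 21*l - 45) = (l - 4)*(l - 1)*(l + 3)*(l^2 - 2*l - 15) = (l - 4)*(l - 1)*(l + 3)^2*(l - 5)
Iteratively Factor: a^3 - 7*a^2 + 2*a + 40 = (a - 4)*(a^2 - 3*a - 10) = (a - 4)*(a + 2)*(a - 5)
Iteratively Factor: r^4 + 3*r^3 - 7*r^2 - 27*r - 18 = (r + 2)*(r^3 + r^2 - 9*r - 9) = (r + 1)*(r + 2)*(r^2 - 9) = (r - 3)*(r + 1)*(r + 2)*(r + 3)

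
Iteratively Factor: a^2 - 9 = (a - 3)*(a + 3)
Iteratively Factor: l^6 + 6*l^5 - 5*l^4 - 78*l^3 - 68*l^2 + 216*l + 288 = (l + 4)*(l^5 + 2*l^4 - 13*l^3 - 26*l^2 + 36*l + 72) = (l - 2)*(l + 4)*(l^4 + 4*l^3 - 5*l^2 - 36*l - 36) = (l - 2)*(l + 3)*(l + 4)*(l^3 + l^2 - 8*l - 12) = (l - 2)*(l + 2)*(l + 3)*(l + 4)*(l^2 - l - 6) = (l - 3)*(l - 2)*(l + 2)*(l + 3)*(l + 4)*(l + 2)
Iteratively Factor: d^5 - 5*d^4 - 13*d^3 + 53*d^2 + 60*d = (d - 5)*(d^4 - 13*d^2 - 12*d) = d*(d - 5)*(d^3 - 13*d - 12) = d*(d - 5)*(d - 4)*(d^2 + 4*d + 3) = d*(d - 5)*(d - 4)*(d + 1)*(d + 3)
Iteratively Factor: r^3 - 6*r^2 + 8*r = (r - 2)*(r^2 - 4*r) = r*(r - 2)*(r - 4)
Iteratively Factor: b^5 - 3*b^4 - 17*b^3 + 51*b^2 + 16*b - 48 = (b - 1)*(b^4 - 2*b^3 - 19*b^2 + 32*b + 48) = (b - 1)*(b + 4)*(b^3 - 6*b^2 + 5*b + 12) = (b - 3)*(b - 1)*(b + 4)*(b^2 - 3*b - 4) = (b - 4)*(b - 3)*(b - 1)*(b + 4)*(b + 1)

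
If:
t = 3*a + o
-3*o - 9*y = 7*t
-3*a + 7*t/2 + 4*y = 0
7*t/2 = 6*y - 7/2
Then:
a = -119/162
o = 77/54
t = -7/9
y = 7/54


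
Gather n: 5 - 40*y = 5 - 40*y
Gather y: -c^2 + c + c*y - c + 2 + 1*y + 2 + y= -c^2 + y*(c + 2) + 4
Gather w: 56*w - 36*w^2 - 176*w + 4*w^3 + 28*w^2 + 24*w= 4*w^3 - 8*w^2 - 96*w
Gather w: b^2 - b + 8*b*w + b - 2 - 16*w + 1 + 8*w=b^2 + w*(8*b - 8) - 1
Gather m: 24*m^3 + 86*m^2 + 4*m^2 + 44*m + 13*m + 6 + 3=24*m^3 + 90*m^2 + 57*m + 9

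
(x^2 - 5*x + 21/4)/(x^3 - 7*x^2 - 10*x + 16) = (x^2 - 5*x + 21/4)/(x^3 - 7*x^2 - 10*x + 16)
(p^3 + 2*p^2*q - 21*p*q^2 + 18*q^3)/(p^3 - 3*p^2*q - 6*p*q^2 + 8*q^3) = (p^2 + 3*p*q - 18*q^2)/(p^2 - 2*p*q - 8*q^2)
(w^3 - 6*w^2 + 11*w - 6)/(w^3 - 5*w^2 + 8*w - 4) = (w - 3)/(w - 2)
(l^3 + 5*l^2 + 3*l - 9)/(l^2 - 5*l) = (l^3 + 5*l^2 + 3*l - 9)/(l*(l - 5))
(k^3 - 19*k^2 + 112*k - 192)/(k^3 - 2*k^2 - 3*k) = (k^2 - 16*k + 64)/(k*(k + 1))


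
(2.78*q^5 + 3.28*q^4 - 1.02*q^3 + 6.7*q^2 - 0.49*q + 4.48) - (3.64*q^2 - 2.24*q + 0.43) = 2.78*q^5 + 3.28*q^4 - 1.02*q^3 + 3.06*q^2 + 1.75*q + 4.05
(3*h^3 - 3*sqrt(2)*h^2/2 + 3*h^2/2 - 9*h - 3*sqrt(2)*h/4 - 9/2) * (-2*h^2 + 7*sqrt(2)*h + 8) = -6*h^5 - 3*h^4 + 24*sqrt(2)*h^4 + 12*sqrt(2)*h^3 + 21*h^3 - 75*sqrt(2)*h^2 + 21*h^2/2 - 72*h - 75*sqrt(2)*h/2 - 36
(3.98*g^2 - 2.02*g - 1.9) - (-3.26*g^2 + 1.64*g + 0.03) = 7.24*g^2 - 3.66*g - 1.93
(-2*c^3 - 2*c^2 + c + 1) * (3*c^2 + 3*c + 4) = -6*c^5 - 12*c^4 - 11*c^3 - 2*c^2 + 7*c + 4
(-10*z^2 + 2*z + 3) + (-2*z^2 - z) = -12*z^2 + z + 3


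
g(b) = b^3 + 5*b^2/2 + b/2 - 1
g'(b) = 3*b^2 + 5*b + 1/2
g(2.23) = 23.64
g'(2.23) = 26.57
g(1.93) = 16.47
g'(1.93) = 21.32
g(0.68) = 0.81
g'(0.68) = 5.29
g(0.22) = -0.76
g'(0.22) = 1.75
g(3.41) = 69.43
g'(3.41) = 52.43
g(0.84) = 1.78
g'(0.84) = 6.82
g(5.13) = 202.36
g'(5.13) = 105.10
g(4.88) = 177.19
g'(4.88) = 96.34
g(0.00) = -1.00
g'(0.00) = 0.50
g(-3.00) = -7.00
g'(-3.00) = 12.50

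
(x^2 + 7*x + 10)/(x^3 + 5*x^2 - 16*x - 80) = (x + 2)/(x^2 - 16)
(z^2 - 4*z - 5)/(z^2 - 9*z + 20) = (z + 1)/(z - 4)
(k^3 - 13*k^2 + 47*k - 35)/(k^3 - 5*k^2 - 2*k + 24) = (k^3 - 13*k^2 + 47*k - 35)/(k^3 - 5*k^2 - 2*k + 24)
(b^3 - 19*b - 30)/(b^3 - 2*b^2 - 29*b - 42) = (b - 5)/(b - 7)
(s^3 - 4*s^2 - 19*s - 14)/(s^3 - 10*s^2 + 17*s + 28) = (s + 2)/(s - 4)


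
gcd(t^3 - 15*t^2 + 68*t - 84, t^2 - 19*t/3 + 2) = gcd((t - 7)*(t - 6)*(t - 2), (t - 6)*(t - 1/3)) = t - 6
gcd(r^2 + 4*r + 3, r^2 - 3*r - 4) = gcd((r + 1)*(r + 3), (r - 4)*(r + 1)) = r + 1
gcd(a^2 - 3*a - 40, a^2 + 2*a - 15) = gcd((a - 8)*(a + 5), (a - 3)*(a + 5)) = a + 5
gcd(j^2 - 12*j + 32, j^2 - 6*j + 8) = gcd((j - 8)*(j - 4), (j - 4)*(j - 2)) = j - 4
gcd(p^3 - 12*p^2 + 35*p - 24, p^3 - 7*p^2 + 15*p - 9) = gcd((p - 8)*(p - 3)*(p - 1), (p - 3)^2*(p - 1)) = p^2 - 4*p + 3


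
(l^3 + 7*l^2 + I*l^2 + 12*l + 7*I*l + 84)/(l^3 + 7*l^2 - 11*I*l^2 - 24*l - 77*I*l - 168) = (l + 4*I)/(l - 8*I)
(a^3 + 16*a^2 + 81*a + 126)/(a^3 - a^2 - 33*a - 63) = (a^2 + 13*a + 42)/(a^2 - 4*a - 21)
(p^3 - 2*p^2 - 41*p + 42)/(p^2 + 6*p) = p - 8 + 7/p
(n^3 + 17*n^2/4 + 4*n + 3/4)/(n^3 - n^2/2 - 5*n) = (4*n^3 + 17*n^2 + 16*n + 3)/(2*n*(2*n^2 - n - 10))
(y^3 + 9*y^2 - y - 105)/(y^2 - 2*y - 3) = (y^2 + 12*y + 35)/(y + 1)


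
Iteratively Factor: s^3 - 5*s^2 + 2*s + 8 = (s - 2)*(s^2 - 3*s - 4) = (s - 2)*(s + 1)*(s - 4)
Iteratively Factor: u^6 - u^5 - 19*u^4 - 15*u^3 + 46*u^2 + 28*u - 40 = (u + 2)*(u^5 - 3*u^4 - 13*u^3 + 11*u^2 + 24*u - 20) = (u - 5)*(u + 2)*(u^4 + 2*u^3 - 3*u^2 - 4*u + 4) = (u - 5)*(u + 2)^2*(u^3 - 3*u + 2) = (u - 5)*(u + 2)^3*(u^2 - 2*u + 1) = (u - 5)*(u - 1)*(u + 2)^3*(u - 1)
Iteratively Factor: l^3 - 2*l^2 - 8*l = (l - 4)*(l^2 + 2*l) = (l - 4)*(l + 2)*(l)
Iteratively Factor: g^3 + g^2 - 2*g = (g + 2)*(g^2 - g) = g*(g + 2)*(g - 1)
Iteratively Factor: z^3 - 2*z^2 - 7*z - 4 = (z + 1)*(z^2 - 3*z - 4) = (z - 4)*(z + 1)*(z + 1)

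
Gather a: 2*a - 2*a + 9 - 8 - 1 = 0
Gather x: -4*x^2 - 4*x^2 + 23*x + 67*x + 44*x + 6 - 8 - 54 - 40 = -8*x^2 + 134*x - 96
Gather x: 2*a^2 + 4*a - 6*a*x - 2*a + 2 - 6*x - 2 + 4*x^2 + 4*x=2*a^2 + 2*a + 4*x^2 + x*(-6*a - 2)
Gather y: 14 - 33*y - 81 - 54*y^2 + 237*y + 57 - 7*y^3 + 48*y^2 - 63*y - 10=-7*y^3 - 6*y^2 + 141*y - 20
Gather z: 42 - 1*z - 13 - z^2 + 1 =-z^2 - z + 30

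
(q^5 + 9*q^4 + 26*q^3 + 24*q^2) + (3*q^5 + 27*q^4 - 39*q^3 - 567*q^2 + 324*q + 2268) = 4*q^5 + 36*q^4 - 13*q^3 - 543*q^2 + 324*q + 2268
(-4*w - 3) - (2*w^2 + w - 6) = -2*w^2 - 5*w + 3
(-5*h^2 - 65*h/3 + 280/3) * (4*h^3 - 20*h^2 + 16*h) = -20*h^5 + 40*h^4/3 + 2180*h^3/3 - 6640*h^2/3 + 4480*h/3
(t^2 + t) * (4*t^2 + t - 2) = 4*t^4 + 5*t^3 - t^2 - 2*t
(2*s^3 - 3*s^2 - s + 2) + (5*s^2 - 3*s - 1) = 2*s^3 + 2*s^2 - 4*s + 1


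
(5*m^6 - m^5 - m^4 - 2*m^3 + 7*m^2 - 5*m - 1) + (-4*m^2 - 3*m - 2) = 5*m^6 - m^5 - m^4 - 2*m^3 + 3*m^2 - 8*m - 3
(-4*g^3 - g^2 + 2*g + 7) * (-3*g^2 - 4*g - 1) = 12*g^5 + 19*g^4 + 2*g^3 - 28*g^2 - 30*g - 7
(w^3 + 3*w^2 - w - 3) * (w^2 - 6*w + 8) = w^5 - 3*w^4 - 11*w^3 + 27*w^2 + 10*w - 24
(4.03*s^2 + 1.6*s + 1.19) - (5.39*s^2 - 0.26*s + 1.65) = -1.36*s^2 + 1.86*s - 0.46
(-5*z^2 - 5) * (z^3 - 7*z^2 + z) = -5*z^5 + 35*z^4 - 10*z^3 + 35*z^2 - 5*z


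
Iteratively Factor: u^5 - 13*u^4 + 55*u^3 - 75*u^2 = (u)*(u^4 - 13*u^3 + 55*u^2 - 75*u) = u*(u - 3)*(u^3 - 10*u^2 + 25*u) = u*(u - 5)*(u - 3)*(u^2 - 5*u) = u^2*(u - 5)*(u - 3)*(u - 5)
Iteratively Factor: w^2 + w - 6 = (w - 2)*(w + 3)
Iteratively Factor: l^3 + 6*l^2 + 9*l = (l + 3)*(l^2 + 3*l) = (l + 3)^2*(l)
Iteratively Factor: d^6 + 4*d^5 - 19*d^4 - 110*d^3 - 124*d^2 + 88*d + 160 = (d + 2)*(d^5 + 2*d^4 - 23*d^3 - 64*d^2 + 4*d + 80) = (d + 2)^2*(d^4 - 23*d^2 - 18*d + 40) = (d + 2)^2*(d + 4)*(d^3 - 4*d^2 - 7*d + 10) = (d - 5)*(d + 2)^2*(d + 4)*(d^2 + d - 2) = (d - 5)*(d + 2)^3*(d + 4)*(d - 1)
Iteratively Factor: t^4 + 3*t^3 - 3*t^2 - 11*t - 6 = (t + 3)*(t^3 - 3*t - 2) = (t + 1)*(t + 3)*(t^2 - t - 2) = (t - 2)*(t + 1)*(t + 3)*(t + 1)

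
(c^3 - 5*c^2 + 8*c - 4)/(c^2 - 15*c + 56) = (c^3 - 5*c^2 + 8*c - 4)/(c^2 - 15*c + 56)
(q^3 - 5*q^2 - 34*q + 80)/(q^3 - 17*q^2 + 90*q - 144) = (q^2 + 3*q - 10)/(q^2 - 9*q + 18)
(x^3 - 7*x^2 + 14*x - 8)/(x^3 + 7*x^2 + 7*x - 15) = (x^2 - 6*x + 8)/(x^2 + 8*x + 15)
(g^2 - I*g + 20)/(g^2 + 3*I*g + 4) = (g - 5*I)/(g - I)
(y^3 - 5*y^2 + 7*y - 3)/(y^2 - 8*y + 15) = (y^2 - 2*y + 1)/(y - 5)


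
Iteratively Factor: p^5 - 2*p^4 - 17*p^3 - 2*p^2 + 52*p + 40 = (p - 5)*(p^4 + 3*p^3 - 2*p^2 - 12*p - 8) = (p - 5)*(p + 1)*(p^3 + 2*p^2 - 4*p - 8) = (p - 5)*(p + 1)*(p + 2)*(p^2 - 4) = (p - 5)*(p + 1)*(p + 2)^2*(p - 2)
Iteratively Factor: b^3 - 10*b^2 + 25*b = (b - 5)*(b^2 - 5*b) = b*(b - 5)*(b - 5)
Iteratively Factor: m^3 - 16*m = (m)*(m^2 - 16) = m*(m + 4)*(m - 4)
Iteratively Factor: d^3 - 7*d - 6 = (d + 1)*(d^2 - d - 6) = (d + 1)*(d + 2)*(d - 3)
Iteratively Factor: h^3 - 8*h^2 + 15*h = (h - 3)*(h^2 - 5*h) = h*(h - 3)*(h - 5)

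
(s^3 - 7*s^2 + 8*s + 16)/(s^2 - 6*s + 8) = (s^2 - 3*s - 4)/(s - 2)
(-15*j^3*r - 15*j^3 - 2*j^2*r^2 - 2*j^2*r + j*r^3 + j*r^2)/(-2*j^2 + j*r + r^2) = j*(-15*j^2*r - 15*j^2 - 2*j*r^2 - 2*j*r + r^3 + r^2)/(-2*j^2 + j*r + r^2)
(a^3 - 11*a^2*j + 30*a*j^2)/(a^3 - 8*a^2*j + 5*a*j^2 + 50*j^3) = a*(a - 6*j)/(a^2 - 3*a*j - 10*j^2)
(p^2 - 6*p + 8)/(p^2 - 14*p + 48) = (p^2 - 6*p + 8)/(p^2 - 14*p + 48)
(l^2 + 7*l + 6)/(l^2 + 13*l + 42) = (l + 1)/(l + 7)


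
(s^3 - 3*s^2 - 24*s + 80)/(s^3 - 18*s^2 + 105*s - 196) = (s^2 + s - 20)/(s^2 - 14*s + 49)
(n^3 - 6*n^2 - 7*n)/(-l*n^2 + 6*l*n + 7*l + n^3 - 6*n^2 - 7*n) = -n/(l - n)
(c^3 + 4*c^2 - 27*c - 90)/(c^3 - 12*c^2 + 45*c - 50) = (c^2 + 9*c + 18)/(c^2 - 7*c + 10)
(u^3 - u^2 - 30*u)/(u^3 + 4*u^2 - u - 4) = u*(u^2 - u - 30)/(u^3 + 4*u^2 - u - 4)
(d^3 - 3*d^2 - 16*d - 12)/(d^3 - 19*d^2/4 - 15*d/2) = 4*(d^2 + 3*d + 2)/(d*(4*d + 5))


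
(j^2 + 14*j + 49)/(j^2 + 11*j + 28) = (j + 7)/(j + 4)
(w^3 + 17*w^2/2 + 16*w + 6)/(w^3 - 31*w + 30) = (w^2 + 5*w/2 + 1)/(w^2 - 6*w + 5)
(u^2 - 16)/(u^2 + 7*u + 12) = (u - 4)/(u + 3)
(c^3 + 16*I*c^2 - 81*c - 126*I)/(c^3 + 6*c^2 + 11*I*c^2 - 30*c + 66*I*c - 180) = (c^2 + 10*I*c - 21)/(c^2 + c*(6 + 5*I) + 30*I)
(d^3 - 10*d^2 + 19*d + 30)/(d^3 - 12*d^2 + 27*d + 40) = (d - 6)/(d - 8)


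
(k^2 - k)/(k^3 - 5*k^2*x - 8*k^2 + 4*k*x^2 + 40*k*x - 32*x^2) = k*(k - 1)/(k^3 - 5*k^2*x - 8*k^2 + 4*k*x^2 + 40*k*x - 32*x^2)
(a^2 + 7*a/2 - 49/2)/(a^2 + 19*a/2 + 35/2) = (2*a - 7)/(2*a + 5)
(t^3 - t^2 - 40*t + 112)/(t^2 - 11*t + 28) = (t^2 + 3*t - 28)/(t - 7)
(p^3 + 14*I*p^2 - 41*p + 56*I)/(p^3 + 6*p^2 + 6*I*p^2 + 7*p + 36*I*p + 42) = (p + 8*I)/(p + 6)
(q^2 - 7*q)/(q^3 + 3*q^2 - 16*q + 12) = q*(q - 7)/(q^3 + 3*q^2 - 16*q + 12)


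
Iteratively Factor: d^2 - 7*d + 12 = (d - 4)*(d - 3)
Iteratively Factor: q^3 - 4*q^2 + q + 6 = (q - 2)*(q^2 - 2*q - 3) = (q - 2)*(q + 1)*(q - 3)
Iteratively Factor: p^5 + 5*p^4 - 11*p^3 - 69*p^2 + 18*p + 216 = (p + 3)*(p^4 + 2*p^3 - 17*p^2 - 18*p + 72) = (p - 3)*(p + 3)*(p^3 + 5*p^2 - 2*p - 24) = (p - 3)*(p - 2)*(p + 3)*(p^2 + 7*p + 12) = (p - 3)*(p - 2)*(p + 3)*(p + 4)*(p + 3)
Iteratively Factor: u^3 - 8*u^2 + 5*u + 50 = (u - 5)*(u^2 - 3*u - 10) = (u - 5)*(u + 2)*(u - 5)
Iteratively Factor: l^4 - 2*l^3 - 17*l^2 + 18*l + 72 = (l + 3)*(l^3 - 5*l^2 - 2*l + 24) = (l - 4)*(l + 3)*(l^2 - l - 6) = (l - 4)*(l - 3)*(l + 3)*(l + 2)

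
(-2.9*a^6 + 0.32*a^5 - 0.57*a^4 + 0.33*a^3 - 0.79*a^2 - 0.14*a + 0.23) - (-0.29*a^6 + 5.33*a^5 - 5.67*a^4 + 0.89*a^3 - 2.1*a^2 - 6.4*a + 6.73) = -2.61*a^6 - 5.01*a^5 + 5.1*a^4 - 0.56*a^3 + 1.31*a^2 + 6.26*a - 6.5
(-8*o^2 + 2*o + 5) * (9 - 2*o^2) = 16*o^4 - 4*o^3 - 82*o^2 + 18*o + 45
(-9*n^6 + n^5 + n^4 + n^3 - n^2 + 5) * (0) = 0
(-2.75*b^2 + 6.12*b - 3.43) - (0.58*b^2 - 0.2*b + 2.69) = -3.33*b^2 + 6.32*b - 6.12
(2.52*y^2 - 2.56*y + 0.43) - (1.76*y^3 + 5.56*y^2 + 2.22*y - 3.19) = -1.76*y^3 - 3.04*y^2 - 4.78*y + 3.62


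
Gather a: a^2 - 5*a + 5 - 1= a^2 - 5*a + 4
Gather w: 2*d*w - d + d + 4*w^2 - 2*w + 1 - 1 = 4*w^2 + w*(2*d - 2)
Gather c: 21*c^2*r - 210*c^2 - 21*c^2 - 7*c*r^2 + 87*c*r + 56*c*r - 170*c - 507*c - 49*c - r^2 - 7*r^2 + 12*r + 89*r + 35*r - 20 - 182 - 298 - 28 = c^2*(21*r - 231) + c*(-7*r^2 + 143*r - 726) - 8*r^2 + 136*r - 528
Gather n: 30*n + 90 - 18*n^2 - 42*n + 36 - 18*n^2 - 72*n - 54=-36*n^2 - 84*n + 72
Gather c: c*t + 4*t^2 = c*t + 4*t^2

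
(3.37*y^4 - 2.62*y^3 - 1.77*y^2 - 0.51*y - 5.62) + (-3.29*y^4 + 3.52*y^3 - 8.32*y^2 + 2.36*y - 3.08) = 0.0800000000000001*y^4 + 0.9*y^3 - 10.09*y^2 + 1.85*y - 8.7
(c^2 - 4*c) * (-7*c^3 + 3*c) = -7*c^5 + 28*c^4 + 3*c^3 - 12*c^2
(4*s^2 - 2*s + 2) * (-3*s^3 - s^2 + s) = -12*s^5 + 2*s^4 - 4*s^2 + 2*s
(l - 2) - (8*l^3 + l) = -8*l^3 - 2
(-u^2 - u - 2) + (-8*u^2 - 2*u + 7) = -9*u^2 - 3*u + 5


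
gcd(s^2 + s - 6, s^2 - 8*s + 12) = s - 2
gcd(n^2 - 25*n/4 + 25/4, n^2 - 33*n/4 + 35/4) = n - 5/4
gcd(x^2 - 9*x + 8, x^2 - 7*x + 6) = x - 1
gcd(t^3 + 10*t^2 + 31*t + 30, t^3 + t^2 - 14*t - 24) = t^2 + 5*t + 6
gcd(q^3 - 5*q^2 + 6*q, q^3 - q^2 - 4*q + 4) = q - 2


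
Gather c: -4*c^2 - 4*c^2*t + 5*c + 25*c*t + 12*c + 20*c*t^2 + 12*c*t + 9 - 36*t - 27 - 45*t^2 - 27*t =c^2*(-4*t - 4) + c*(20*t^2 + 37*t + 17) - 45*t^2 - 63*t - 18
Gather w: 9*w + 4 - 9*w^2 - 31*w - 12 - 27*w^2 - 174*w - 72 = -36*w^2 - 196*w - 80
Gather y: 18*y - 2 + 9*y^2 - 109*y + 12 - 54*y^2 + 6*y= -45*y^2 - 85*y + 10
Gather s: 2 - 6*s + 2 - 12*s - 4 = -18*s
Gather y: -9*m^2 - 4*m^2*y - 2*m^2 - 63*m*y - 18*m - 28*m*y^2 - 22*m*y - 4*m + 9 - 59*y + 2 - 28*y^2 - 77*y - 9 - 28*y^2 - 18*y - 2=-11*m^2 - 22*m + y^2*(-28*m - 56) + y*(-4*m^2 - 85*m - 154)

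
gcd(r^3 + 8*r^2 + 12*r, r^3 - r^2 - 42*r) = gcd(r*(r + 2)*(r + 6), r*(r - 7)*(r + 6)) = r^2 + 6*r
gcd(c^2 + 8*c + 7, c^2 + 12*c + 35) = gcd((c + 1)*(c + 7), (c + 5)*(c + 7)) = c + 7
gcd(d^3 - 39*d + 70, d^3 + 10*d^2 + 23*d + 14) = d + 7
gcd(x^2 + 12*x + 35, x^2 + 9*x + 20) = x + 5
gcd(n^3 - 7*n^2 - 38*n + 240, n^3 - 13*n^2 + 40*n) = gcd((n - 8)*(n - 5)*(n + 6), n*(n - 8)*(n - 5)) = n^2 - 13*n + 40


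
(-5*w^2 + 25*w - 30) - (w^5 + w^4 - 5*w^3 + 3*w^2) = -w^5 - w^4 + 5*w^3 - 8*w^2 + 25*w - 30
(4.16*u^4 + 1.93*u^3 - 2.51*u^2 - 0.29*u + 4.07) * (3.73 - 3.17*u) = -13.1872*u^5 + 9.3987*u^4 + 15.1556*u^3 - 8.443*u^2 - 13.9836*u + 15.1811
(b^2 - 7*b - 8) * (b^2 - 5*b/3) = b^4 - 26*b^3/3 + 11*b^2/3 + 40*b/3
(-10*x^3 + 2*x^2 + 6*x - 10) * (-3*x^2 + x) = 30*x^5 - 16*x^4 - 16*x^3 + 36*x^2 - 10*x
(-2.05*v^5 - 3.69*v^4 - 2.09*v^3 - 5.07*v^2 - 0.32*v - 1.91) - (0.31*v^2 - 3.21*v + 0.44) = -2.05*v^5 - 3.69*v^4 - 2.09*v^3 - 5.38*v^2 + 2.89*v - 2.35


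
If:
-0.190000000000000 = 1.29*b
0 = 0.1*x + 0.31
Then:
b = -0.15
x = -3.10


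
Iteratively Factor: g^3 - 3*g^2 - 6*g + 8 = (g - 4)*(g^2 + g - 2) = (g - 4)*(g - 1)*(g + 2)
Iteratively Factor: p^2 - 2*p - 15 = (p + 3)*(p - 5)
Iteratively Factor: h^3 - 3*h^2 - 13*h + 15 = (h - 1)*(h^2 - 2*h - 15) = (h - 1)*(h + 3)*(h - 5)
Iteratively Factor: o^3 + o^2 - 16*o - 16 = (o + 4)*(o^2 - 3*o - 4) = (o + 1)*(o + 4)*(o - 4)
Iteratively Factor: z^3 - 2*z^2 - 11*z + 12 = (z - 4)*(z^2 + 2*z - 3) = (z - 4)*(z + 3)*(z - 1)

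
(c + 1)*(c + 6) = c^2 + 7*c + 6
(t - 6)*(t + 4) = t^2 - 2*t - 24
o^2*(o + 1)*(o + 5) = o^4 + 6*o^3 + 5*o^2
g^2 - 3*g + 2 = (g - 2)*(g - 1)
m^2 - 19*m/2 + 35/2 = (m - 7)*(m - 5/2)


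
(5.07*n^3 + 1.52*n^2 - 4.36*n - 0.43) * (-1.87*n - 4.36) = -9.4809*n^4 - 24.9476*n^3 + 1.526*n^2 + 19.8137*n + 1.8748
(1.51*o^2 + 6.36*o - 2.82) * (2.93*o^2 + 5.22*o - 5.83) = 4.4243*o^4 + 26.517*o^3 + 16.1333*o^2 - 51.7992*o + 16.4406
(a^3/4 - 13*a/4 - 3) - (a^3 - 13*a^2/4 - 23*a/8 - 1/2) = -3*a^3/4 + 13*a^2/4 - 3*a/8 - 5/2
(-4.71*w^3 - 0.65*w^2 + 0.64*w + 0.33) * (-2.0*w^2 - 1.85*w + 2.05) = 9.42*w^5 + 10.0135*w^4 - 9.733*w^3 - 3.1765*w^2 + 0.7015*w + 0.6765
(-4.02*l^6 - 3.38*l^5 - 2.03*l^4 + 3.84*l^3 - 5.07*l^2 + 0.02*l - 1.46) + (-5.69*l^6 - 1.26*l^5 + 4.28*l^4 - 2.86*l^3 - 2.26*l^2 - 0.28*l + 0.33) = -9.71*l^6 - 4.64*l^5 + 2.25*l^4 + 0.98*l^3 - 7.33*l^2 - 0.26*l - 1.13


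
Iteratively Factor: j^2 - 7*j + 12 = (j - 3)*(j - 4)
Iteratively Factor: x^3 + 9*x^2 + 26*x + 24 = (x + 4)*(x^2 + 5*x + 6) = (x + 2)*(x + 4)*(x + 3)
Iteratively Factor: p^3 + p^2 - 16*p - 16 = (p + 1)*(p^2 - 16) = (p - 4)*(p + 1)*(p + 4)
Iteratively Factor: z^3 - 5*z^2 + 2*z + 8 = (z - 2)*(z^2 - 3*z - 4) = (z - 4)*(z - 2)*(z + 1)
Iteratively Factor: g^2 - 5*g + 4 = (g - 1)*(g - 4)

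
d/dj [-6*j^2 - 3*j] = -12*j - 3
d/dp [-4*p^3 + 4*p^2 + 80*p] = -12*p^2 + 8*p + 80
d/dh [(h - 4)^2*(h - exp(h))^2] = 2*(h - 4)*(h - exp(h))*(h + (1 - exp(h))*(h - 4) - exp(h))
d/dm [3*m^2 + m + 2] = 6*m + 1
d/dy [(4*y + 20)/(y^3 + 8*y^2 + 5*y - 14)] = 4*(y^3 + 8*y^2 + 5*y - (y + 5)*(3*y^2 + 16*y + 5) - 14)/(y^3 + 8*y^2 + 5*y - 14)^2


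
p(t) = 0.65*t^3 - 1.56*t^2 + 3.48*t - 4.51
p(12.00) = 935.81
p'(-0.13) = 3.92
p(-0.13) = -4.99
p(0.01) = -4.48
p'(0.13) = 3.11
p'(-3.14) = 32.50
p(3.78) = 21.46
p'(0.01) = 3.45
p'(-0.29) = 4.55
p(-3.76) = -74.20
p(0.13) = -4.08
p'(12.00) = 246.84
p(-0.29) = -5.67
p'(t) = 1.95*t^2 - 3.12*t + 3.48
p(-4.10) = -89.80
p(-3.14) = -50.94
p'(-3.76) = 42.78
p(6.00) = 100.61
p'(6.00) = 54.96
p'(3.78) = 19.55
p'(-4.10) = 49.05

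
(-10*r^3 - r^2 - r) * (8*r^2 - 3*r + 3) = -80*r^5 + 22*r^4 - 35*r^3 - 3*r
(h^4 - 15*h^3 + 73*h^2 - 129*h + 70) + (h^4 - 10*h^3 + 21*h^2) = 2*h^4 - 25*h^3 + 94*h^2 - 129*h + 70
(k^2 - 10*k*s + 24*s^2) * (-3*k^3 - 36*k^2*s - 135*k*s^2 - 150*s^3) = -3*k^5 - 6*k^4*s + 153*k^3*s^2 + 336*k^2*s^3 - 1740*k*s^4 - 3600*s^5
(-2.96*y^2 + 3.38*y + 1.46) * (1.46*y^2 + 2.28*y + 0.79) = -4.3216*y^4 - 1.814*y^3 + 7.4996*y^2 + 5.999*y + 1.1534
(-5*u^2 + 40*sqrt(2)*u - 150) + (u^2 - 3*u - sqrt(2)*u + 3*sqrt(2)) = -4*u^2 - 3*u + 39*sqrt(2)*u - 150 + 3*sqrt(2)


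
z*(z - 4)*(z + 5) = z^3 + z^2 - 20*z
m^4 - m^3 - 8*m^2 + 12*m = m*(m - 2)^2*(m + 3)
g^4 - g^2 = g^2*(g - 1)*(g + 1)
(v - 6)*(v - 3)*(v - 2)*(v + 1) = v^4 - 10*v^3 + 25*v^2 - 36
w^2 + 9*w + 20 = (w + 4)*(w + 5)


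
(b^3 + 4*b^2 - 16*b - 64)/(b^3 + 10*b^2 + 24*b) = (b^2 - 16)/(b*(b + 6))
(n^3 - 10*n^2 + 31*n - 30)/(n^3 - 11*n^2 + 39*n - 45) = (n - 2)/(n - 3)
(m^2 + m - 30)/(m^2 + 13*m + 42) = (m - 5)/(m + 7)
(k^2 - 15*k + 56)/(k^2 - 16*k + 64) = (k - 7)/(k - 8)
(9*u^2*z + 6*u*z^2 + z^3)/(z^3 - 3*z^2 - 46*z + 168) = z*(9*u^2 + 6*u*z + z^2)/(z^3 - 3*z^2 - 46*z + 168)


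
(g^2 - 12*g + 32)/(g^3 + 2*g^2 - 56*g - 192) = (g - 4)/(g^2 + 10*g + 24)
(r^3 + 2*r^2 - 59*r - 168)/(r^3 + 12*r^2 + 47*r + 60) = (r^2 - r - 56)/(r^2 + 9*r + 20)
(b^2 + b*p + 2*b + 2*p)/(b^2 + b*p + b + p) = (b + 2)/(b + 1)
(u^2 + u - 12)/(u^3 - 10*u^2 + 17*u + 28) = (u^2 + u - 12)/(u^3 - 10*u^2 + 17*u + 28)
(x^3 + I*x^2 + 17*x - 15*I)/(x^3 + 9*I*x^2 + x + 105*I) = (x - I)/(x + 7*I)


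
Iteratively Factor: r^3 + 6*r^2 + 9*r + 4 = (r + 1)*(r^2 + 5*r + 4) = (r + 1)*(r + 4)*(r + 1)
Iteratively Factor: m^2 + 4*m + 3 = (m + 3)*(m + 1)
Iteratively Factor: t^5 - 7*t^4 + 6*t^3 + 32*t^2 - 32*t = (t - 4)*(t^4 - 3*t^3 - 6*t^2 + 8*t) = t*(t - 4)*(t^3 - 3*t^2 - 6*t + 8) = t*(t - 4)^2*(t^2 + t - 2) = t*(t - 4)^2*(t - 1)*(t + 2)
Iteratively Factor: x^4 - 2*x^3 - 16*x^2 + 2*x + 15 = (x + 3)*(x^3 - 5*x^2 - x + 5) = (x + 1)*(x + 3)*(x^2 - 6*x + 5) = (x - 1)*(x + 1)*(x + 3)*(x - 5)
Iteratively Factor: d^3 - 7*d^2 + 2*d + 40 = (d + 2)*(d^2 - 9*d + 20) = (d - 5)*(d + 2)*(d - 4)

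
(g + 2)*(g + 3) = g^2 + 5*g + 6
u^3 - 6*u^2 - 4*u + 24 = (u - 6)*(u - 2)*(u + 2)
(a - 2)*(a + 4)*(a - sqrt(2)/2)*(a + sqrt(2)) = a^4 + sqrt(2)*a^3/2 + 2*a^3 - 9*a^2 + sqrt(2)*a^2 - 4*sqrt(2)*a - 2*a + 8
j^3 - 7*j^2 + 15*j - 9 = (j - 3)^2*(j - 1)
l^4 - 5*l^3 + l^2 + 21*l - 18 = (l - 3)^2*(l - 1)*(l + 2)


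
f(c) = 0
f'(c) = 0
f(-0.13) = 0.00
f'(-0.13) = 0.00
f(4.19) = 0.00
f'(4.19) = 0.00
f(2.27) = 0.00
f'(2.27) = 0.00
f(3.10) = 0.00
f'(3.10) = 0.00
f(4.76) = 0.00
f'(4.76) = 0.00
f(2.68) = 0.00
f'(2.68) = 0.00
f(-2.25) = 0.00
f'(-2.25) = 0.00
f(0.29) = 0.00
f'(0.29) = 0.00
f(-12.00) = 0.00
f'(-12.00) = 0.00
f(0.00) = 0.00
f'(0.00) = 0.00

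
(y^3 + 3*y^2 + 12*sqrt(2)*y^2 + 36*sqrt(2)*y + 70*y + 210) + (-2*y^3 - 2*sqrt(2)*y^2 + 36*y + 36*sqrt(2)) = -y^3 + 3*y^2 + 10*sqrt(2)*y^2 + 36*sqrt(2)*y + 106*y + 36*sqrt(2) + 210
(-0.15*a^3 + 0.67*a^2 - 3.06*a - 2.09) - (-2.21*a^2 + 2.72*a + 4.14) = -0.15*a^3 + 2.88*a^2 - 5.78*a - 6.23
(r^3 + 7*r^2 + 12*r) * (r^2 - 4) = r^5 + 7*r^4 + 8*r^3 - 28*r^2 - 48*r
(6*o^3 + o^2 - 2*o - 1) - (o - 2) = 6*o^3 + o^2 - 3*o + 1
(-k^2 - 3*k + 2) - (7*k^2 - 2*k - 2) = -8*k^2 - k + 4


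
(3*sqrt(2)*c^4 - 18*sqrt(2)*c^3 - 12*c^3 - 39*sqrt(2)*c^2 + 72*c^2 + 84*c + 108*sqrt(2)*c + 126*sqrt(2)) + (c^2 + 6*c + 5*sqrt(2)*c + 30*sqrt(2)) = 3*sqrt(2)*c^4 - 18*sqrt(2)*c^3 - 12*c^3 - 39*sqrt(2)*c^2 + 73*c^2 + 90*c + 113*sqrt(2)*c + 156*sqrt(2)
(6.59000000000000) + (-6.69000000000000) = -0.100000000000001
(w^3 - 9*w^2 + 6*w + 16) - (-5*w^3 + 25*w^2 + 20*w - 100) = 6*w^3 - 34*w^2 - 14*w + 116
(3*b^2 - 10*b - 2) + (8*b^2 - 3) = 11*b^2 - 10*b - 5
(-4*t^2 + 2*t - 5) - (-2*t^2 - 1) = -2*t^2 + 2*t - 4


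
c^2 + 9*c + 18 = (c + 3)*(c + 6)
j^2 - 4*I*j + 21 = (j - 7*I)*(j + 3*I)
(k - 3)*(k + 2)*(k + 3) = k^3 + 2*k^2 - 9*k - 18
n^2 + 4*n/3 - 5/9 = (n - 1/3)*(n + 5/3)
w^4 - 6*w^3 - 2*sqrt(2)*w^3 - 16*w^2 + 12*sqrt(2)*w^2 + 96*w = w*(w - 6)*(w - 4*sqrt(2))*(w + 2*sqrt(2))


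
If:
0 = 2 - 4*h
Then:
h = 1/2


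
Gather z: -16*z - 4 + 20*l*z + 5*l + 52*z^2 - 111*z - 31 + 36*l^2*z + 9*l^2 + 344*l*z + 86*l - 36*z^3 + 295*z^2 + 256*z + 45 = 9*l^2 + 91*l - 36*z^3 + 347*z^2 + z*(36*l^2 + 364*l + 129) + 10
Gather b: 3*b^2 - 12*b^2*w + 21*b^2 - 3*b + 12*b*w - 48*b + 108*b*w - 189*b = b^2*(24 - 12*w) + b*(120*w - 240)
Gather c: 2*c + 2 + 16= 2*c + 18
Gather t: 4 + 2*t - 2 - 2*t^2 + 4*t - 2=-2*t^2 + 6*t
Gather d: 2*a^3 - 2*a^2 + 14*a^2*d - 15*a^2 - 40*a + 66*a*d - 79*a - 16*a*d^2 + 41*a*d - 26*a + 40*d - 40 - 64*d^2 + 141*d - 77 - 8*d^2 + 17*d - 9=2*a^3 - 17*a^2 - 145*a + d^2*(-16*a - 72) + d*(14*a^2 + 107*a + 198) - 126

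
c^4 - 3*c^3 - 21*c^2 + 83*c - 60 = (c - 4)*(c - 3)*(c - 1)*(c + 5)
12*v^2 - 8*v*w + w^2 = (-6*v + w)*(-2*v + w)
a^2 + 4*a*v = a*(a + 4*v)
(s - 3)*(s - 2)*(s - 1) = s^3 - 6*s^2 + 11*s - 6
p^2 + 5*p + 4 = (p + 1)*(p + 4)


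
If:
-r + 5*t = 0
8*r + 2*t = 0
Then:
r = 0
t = 0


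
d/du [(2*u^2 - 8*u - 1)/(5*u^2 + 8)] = 2*(20*u^2 + 21*u - 32)/(25*u^4 + 80*u^2 + 64)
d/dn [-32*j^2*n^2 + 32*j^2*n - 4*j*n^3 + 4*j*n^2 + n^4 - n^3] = -64*j^2*n + 32*j^2 - 12*j*n^2 + 8*j*n + 4*n^3 - 3*n^2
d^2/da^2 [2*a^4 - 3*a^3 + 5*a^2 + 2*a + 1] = 24*a^2 - 18*a + 10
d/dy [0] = 0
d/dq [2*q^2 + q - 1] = 4*q + 1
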